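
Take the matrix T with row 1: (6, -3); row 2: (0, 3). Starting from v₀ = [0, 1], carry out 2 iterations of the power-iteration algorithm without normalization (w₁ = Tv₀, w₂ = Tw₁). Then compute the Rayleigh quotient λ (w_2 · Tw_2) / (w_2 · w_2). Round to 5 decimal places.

w1 = Tv₀ = (6·0 + (-3)·1; 0·0 + 3·1) = (-3, 3)
w2 = Tw1 = (6·(-3) + (-3)·3; 0·(-3) + 3·3) = (-27, 9)
Tw2 = (-189, 27)
w2·Tw2 = (-27)·(-189) + 9·27 = 5346; w2·w2 = (-27)·(-27) + 9·9 = 810
λ ≈ 5346/810 = 6.60000

6.60000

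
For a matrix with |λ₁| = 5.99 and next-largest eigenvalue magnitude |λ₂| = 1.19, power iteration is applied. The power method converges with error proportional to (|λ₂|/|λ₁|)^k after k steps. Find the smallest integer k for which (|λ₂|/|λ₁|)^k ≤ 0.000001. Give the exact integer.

|λ₂/λ₁| = 1.19/5.99 = 0.19866
Need k ≥ ln(0.000001) / ln(0.19866) = -13.8155 / -1.6161 ≈ 8.548
Smallest integer k satisfying the bound: 9

9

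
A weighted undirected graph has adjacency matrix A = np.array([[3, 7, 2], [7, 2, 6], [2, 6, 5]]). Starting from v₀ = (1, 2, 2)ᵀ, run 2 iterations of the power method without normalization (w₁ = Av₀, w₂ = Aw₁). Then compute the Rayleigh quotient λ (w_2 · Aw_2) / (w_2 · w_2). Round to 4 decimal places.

w1 = Av₀ = (3·1 + 7·2 + 2·2; 7·1 + 2·2 + 6·2; 2·1 + 6·2 + 5·2) = (21, 23, 24)
w2 = Aw1 = (3·21 + 7·23 + 2·24; 7·21 + 2·23 + 6·24; 2·21 + 6·23 + 5·24) = (272, 337, 300)
Aw2 = (3775, 4378, 4066)
w2·Aw2 = 272·3775 + 337·4378 + 300·4066 = 3721986; w2·w2 = 272·272 + 337·337 + 300·300 = 277553
λ ≈ 3721986/277553 = 13.4100

λ ≈ 13.4100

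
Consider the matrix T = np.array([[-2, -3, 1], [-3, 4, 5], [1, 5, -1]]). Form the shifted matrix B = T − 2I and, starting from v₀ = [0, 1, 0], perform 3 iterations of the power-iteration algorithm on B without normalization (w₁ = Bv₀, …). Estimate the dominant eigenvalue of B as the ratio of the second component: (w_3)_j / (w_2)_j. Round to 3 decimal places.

B = T − 2I has rows (-4, -3, 1); (-3, 2, 5); (1, 5, -3)
w1 = Bv₀ = ((-4)·0 + (-3)·1 + 1·0; (-3)·0 + 2·1 + 5·0; 1·0 + 5·1 + (-3)·0) = (-3, 2, 5)
w2 = Bw1 = ((-4)·(-3) + (-3)·2 + 1·5; (-3)·(-3) + 2·2 + 5·5; 1·(-3) + 5·2 + (-3)·5) = (11, 38, -8)
w3 = Bw2 = (-166, 3, 225)
Ratio: 3/38 = 0.079

μ ≈ 0.079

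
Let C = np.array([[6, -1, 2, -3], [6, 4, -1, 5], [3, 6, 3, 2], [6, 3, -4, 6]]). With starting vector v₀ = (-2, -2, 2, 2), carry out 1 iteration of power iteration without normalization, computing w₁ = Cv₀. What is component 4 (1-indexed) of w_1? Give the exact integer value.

w1 = Cv₀ = (-12, -12, -8, -14)
The requested component of w1 is -14.

-14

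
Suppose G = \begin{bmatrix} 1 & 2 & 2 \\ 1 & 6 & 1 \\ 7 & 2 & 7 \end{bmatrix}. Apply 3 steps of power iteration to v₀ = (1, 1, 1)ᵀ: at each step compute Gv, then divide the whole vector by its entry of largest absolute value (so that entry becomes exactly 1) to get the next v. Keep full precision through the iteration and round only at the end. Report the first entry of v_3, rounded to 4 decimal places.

Gv0 = (5.00000, 8.00000, 16.00000); divide by 16.00000 → v1 = (0.31250, 0.50000, 1.00000)
Gv1 = (3.31250, 4.31250, 10.18750); divide by 10.18750 → v2 = (0.32515, 0.42331, 1.00000)
Gv2 = (3.17178, 3.86503, 10.12270); divide by 10.12270 → v3 = (0.31333, 0.38182, 1.00000)
Requested entry of v3: 517/1650 = 0.3133

0.3133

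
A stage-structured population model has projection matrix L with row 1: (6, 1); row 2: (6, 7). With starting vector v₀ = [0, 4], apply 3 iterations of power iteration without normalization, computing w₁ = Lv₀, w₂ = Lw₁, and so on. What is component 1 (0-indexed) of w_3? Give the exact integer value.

1852

w1 = Lv₀ = (6·0 + 1·4; 6·0 + 7·4) = (4, 28)
w2 = Lw1 = (6·4 + 1·28; 6·4 + 7·28) = (52, 220)
w3 = Lw2 = (532, 1852)
The requested component of w3 is 1852.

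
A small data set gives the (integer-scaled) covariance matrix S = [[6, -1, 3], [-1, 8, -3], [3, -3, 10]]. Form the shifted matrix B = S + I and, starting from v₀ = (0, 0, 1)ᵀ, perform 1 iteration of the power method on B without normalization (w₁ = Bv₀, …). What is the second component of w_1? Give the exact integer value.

-3

B = S + I has rows (7, -1, 3); (-1, 9, -3); (3, -3, 11)
w1 = Bv₀ = (3, -3, 11)
Requested component of w1: -3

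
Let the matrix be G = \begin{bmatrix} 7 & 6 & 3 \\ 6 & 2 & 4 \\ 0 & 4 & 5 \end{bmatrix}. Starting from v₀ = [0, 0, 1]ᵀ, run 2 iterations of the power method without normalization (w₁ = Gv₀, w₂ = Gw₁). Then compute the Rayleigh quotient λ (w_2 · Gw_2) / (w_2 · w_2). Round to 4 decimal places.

w1 = Gv₀ = (3, 4, 5)
w2 = Gw1 = (60, 46, 41)
Gw2 = (819, 616, 389)
w2·Gw2 = 60·819 + 46·616 + 41·389 = 93425; w2·w2 = 60·60 + 46·46 + 41·41 = 7397
λ ≈ 93425/7397 = 12.6301

λ ≈ 12.6301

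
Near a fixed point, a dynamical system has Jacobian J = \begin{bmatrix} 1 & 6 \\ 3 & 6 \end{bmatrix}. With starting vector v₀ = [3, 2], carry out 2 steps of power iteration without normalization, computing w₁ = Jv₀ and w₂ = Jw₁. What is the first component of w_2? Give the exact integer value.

141

w1 = Jv₀ = (15, 21)
w2 = Jw1 = (141, 171)
The requested component of w2 is 141.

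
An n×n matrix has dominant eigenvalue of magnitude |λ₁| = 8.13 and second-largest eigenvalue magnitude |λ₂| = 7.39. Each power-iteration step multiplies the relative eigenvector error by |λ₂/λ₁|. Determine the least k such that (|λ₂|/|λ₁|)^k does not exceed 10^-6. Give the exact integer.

|λ₂/λ₁| = 7.39/8.13 = 0.90898
Need k ≥ ln(10^-6) / ln(0.90898) = -13.8155 / -0.0954 ≈ 144.766
Smallest integer k satisfying the bound: 145

145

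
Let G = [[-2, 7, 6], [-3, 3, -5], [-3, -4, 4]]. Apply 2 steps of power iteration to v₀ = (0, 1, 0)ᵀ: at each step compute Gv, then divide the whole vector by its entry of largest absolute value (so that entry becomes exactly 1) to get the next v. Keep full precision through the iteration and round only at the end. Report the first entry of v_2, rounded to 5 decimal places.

Gv0 = (7.000000, 3.000000, -4.000000); divide by 7.000000 → v1 = (1.000000, 0.428571, -0.571429)
Gv1 = (-2.428571, 1.142857, -7.000000); divide by -7.000000 → v2 = (0.346939, -0.163265, 1.000000)
Requested entry of v2: -17/-49 = 0.34694

0.34694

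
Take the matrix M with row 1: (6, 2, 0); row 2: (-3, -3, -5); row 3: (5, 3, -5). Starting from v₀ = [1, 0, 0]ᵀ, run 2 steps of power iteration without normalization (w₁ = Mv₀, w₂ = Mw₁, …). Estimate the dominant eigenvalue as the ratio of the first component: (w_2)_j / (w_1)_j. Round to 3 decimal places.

λ ≈ 5.000

w1 = Mv₀ = (6, -3, 5)
w2 = Mw1 = (30, -34, -4)
Ratio at component: 30 / 6 = 5.000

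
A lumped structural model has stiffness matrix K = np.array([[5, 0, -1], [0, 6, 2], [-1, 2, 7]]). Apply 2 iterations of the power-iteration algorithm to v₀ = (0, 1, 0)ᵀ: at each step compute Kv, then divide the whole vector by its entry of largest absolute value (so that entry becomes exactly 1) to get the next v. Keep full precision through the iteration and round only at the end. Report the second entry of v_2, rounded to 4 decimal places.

1.0000

Kv0 = (0.00000, 6.00000, 2.00000); divide by 6.00000 → v1 = (0.00000, 1.00000, 0.33333)
Kv1 = (-0.33333, 6.66667, 4.33333); divide by 6.66667 → v2 = (-0.05000, 1.00000, 0.65000)
Requested entry of v2: 40/40 = 1.0000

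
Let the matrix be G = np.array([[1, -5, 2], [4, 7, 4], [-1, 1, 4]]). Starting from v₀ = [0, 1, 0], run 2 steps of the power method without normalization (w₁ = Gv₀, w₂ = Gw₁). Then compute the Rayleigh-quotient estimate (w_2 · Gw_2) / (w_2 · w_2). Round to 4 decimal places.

w1 = Gv₀ = (-5, 7, 1)
w2 = Gw1 = (-38, 33, 16)
Gw2 = (-171, 143, 135)
w2·Gw2 = (-38)·(-171) + 33·143 + 16·135 = 13377; w2·w2 = (-38)·(-38) + 33·33 + 16·16 = 2789
λ ≈ 13377/2789 = 4.7963

λ ≈ 4.7963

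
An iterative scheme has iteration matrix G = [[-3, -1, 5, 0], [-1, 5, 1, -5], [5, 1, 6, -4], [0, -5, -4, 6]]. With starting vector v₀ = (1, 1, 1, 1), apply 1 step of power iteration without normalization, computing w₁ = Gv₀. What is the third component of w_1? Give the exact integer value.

8

w1 = Gv₀ = ((-3)·1 + (-1)·1 + 5·1 + 0·1; (-1)·1 + 5·1 + 1·1 + (-5)·1; 5·1 + 1·1 + 6·1 + (-4)·1; 0·1 + (-5)·1 + (-4)·1 + 6·1) = (1, 0, 8, -3)
The requested component of w1 is 8.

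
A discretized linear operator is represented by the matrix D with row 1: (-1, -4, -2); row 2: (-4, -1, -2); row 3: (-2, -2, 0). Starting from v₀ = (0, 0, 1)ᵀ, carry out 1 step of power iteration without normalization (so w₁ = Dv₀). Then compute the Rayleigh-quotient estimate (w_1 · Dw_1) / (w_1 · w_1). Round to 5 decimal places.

w1 = Dv₀ = ((-1)·0 + (-4)·0 + (-2)·1; (-4)·0 + (-1)·0 + (-2)·1; (-2)·0 + (-2)·0 + 0·1) = (-2, -2, 0)
Dw1 = (10, 10, 8)
w1·Dw1 = (-2)·10 + (-2)·10 + 0·8 = -40; w1·w1 = (-2)·(-2) + (-2)·(-2) + 0·0 = 8
λ ≈ -40/8 = -5.00000

λ ≈ -5.00000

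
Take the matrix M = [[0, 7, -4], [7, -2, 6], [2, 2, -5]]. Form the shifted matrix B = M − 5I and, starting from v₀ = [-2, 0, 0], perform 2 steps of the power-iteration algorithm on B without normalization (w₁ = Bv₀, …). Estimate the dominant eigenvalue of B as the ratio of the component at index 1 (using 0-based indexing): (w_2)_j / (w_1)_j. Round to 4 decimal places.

B = M − 5I has rows (-5, 7, -4); (7, -7, 6); (2, 2, -10)
w1 = Bv₀ = (10, -14, -4)
w2 = Bw1 = (-132, 144, 32)
Ratio: 144/-14 = -10.2857

-10.2857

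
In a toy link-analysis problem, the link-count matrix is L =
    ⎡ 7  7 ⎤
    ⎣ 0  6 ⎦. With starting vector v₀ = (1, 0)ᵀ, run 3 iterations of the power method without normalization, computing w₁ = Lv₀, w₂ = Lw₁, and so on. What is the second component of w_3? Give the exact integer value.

w1 = Lv₀ = (7, 0)
w2 = Lw1 = (49, 0)
w3 = Lw2 = (343, 0)
The requested component of w3 is 0.

0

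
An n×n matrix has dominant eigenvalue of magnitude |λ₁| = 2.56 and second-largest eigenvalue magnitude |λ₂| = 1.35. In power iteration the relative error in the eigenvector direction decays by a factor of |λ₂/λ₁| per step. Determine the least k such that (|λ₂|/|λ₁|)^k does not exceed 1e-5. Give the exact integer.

|λ₂/λ₁| = 1.35/2.56 = 0.52734
Need k ≥ ln(1e-5) / ln(0.52734) = -11.5129 / -0.6399 ≈ 17.992
Smallest integer k satisfying the bound: 18

18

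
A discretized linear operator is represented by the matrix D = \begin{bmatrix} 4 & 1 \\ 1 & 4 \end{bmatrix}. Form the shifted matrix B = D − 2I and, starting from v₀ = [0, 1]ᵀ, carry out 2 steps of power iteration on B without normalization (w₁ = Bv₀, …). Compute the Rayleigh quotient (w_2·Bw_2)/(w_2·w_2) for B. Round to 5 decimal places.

2.97561

B = D − 2I has rows (2, 1); (1, 2)
w1 = Bv₀ = (1, 2)
w2 = Bw1 = (4, 5)
Bw2 = (13, 14)
w2·Bw2 = 122; w2·w2 = 41; μ ≈ 122/41 = 2.97561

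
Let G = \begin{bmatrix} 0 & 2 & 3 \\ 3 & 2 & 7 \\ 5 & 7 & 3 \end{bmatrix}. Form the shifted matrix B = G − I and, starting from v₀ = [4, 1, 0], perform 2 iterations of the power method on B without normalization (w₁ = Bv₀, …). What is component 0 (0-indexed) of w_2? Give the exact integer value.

109

B = G − I has rows (-1, 2, 3); (3, 1, 7); (5, 7, 2)
w1 = Bv₀ = ((-1)·4 + 2·1 + 3·0; 3·4 + 1·1 + 7·0; 5·4 + 7·1 + 2·0) = (-2, 13, 27)
w2 = Bw1 = ((-1)·(-2) + 2·13 + 3·27; 3·(-2) + 1·13 + 7·27; 5·(-2) + 7·13 + 2·27) = (109, 196, 135)
Requested component of w2: 109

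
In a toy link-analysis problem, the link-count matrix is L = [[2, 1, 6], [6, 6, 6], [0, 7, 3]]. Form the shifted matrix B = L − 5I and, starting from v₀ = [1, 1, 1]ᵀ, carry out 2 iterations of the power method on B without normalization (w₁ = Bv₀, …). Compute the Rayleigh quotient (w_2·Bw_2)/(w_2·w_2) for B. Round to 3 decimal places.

7.380

B = L − 5I has rows (-3, 1, 6); (6, 1, 6); (0, 7, -2)
w1 = Bv₀ = ((-3)·1 + 1·1 + 6·1; 6·1 + 1·1 + 6·1; 0·1 + 7·1 + (-2)·1) = (4, 13, 5)
w2 = Bw1 = ((-3)·4 + 1·13 + 6·5; 6·4 + 1·13 + 6·5; 0·4 + 7·13 + (-2)·5) = (31, 67, 81)
Bw2 = (460, 739, 307)
w2·Bw2 = 88640; w2·w2 = 12011; μ ≈ 88640/12011 = 7.380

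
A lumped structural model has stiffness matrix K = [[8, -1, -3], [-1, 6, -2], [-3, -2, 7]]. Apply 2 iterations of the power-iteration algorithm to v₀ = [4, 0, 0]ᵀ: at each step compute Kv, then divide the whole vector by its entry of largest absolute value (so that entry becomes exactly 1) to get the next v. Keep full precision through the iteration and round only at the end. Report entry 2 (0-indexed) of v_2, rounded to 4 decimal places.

-0.5811

Kv0 = (32.00000, -4.00000, -12.00000); divide by 32.00000 → v1 = (1.00000, -0.12500, -0.37500)
Kv1 = (9.25000, -1.00000, -5.37500); divide by 9.25000 → v2 = (1.00000, -0.10811, -0.58108)
Requested entry of v2: -172/296 = -0.5811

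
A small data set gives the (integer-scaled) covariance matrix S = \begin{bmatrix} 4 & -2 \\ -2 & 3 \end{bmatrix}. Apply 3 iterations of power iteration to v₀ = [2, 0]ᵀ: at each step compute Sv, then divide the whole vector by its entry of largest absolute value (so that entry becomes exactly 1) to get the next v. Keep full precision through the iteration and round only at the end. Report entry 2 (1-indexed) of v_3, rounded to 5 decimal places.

-0.75926

Sv0 = (8.000000, -4.000000); divide by 8.000000 → v1 = (1.000000, -0.500000)
Sv1 = (5.000000, -3.500000); divide by 5.000000 → v2 = (1.000000, -0.700000)
Sv2 = (5.400000, -4.100000); divide by 5.400000 → v3 = (1.000000, -0.759259)
Requested entry of v3: -164/216 = -0.75926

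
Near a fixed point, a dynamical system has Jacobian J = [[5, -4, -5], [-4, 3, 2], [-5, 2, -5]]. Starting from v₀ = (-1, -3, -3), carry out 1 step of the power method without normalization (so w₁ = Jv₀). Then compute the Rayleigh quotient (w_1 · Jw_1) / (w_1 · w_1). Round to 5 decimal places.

w1 = Jv₀ = (22, -11, 14)
Jw1 = (84, -93, -202)
w1·Jw1 = 22·84 + (-11)·(-93) + 14·(-202) = 43; w1·w1 = 22·22 + (-11)·(-11) + 14·14 = 801
λ ≈ 43/801 = 0.05368

0.05368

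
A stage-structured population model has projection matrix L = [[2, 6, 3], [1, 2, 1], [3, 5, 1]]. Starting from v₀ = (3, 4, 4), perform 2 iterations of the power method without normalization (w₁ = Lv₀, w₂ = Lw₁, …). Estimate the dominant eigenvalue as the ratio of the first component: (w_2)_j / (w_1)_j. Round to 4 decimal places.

w1 = Lv₀ = (42, 15, 33)
w2 = Lw1 = (273, 105, 234)
Ratio at component: 273 / 42 = 6.5000

6.5000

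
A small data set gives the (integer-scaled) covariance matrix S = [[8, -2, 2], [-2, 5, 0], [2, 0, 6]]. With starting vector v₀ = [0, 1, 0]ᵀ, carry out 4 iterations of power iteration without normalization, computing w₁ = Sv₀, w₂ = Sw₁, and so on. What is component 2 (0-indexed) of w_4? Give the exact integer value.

w1 = Sv₀ = (-2, 5, 0)
w2 = Sw1 = (-26, 29, -4)
w3 = Sw2 = (-274, 197, -76)
w4 = Sw3 = (-2738, 1533, -1004)
The requested component of w4 is -1004.

-1004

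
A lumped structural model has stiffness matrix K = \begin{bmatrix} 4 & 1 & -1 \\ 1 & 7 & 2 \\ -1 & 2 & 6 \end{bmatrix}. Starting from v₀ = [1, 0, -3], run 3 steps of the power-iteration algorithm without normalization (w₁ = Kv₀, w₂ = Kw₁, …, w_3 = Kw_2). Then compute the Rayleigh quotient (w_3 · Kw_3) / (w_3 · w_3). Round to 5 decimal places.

λ ≈ 8.15472

w1 = Kv₀ = (7, -5, -19)
w2 = Kw1 = (42, -66, -131)
w3 = Kw2 = (233, -682, -960)
Kw3 = (1210, -6461, -7357)
w3·Kw3 = 233·1210 + (-682)·(-6461) + (-960)·(-7357) = 11751052; w3·w3 = 233·233 + (-682)·(-682) + (-960)·(-960) = 1441013
λ ≈ 11751052/1441013 = 8.15472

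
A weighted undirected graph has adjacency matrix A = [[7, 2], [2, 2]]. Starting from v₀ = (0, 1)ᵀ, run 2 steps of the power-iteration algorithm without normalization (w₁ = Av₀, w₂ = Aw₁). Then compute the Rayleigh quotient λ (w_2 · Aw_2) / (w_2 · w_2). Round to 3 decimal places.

λ ≈ 7.660

w1 = Av₀ = (2, 2)
w2 = Aw1 = (18, 8)
Aw2 = (142, 52)
w2·Aw2 = 18·142 + 8·52 = 2972; w2·w2 = 18·18 + 8·8 = 388
λ ≈ 2972/388 = 7.660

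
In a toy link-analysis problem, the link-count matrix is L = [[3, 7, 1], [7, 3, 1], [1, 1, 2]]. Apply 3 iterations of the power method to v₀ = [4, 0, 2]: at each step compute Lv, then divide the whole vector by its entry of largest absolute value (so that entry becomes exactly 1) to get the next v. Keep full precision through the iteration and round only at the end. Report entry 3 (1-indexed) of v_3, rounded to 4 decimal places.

Lv0 = (14.00000, 30.00000, 8.00000); divide by 30.00000 → v1 = (0.46667, 1.00000, 0.26667)
Lv1 = (8.66667, 6.53333, 2.00000); divide by 8.66667 → v2 = (1.00000, 0.75385, 0.23077)
Lv2 = (8.50769, 9.49231, 2.21538); divide by 9.49231 → v3 = (0.89627, 1.00000, 0.23339)
Requested entry of v3: 576/2468 = 0.2334

0.2334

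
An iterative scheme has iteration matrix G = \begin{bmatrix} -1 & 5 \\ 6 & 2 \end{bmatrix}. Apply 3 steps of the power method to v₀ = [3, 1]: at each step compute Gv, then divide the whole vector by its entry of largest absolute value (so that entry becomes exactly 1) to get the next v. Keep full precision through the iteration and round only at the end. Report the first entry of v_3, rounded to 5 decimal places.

Gv0 = (2.000000, 20.000000); divide by 20.000000 → v1 = (0.100000, 1.000000)
Gv1 = (4.900000, 2.600000); divide by 4.900000 → v2 = (1.000000, 0.530612)
Gv2 = (1.653061, 7.061224); divide by 7.061224 → v3 = (0.234104, 1.000000)
Requested entry of v3: 162/692 = 0.23410

0.23410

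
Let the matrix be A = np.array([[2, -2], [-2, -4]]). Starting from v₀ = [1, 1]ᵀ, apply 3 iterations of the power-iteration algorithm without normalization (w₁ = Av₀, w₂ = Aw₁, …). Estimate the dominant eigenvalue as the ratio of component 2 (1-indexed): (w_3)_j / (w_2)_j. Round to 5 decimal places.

w1 = Av₀ = (0, -6)
w2 = Aw1 = (12, 24)
w3 = Aw2 = (-24, -120)
Ratio at component: -120 / 24 = -5.00000

-5.00000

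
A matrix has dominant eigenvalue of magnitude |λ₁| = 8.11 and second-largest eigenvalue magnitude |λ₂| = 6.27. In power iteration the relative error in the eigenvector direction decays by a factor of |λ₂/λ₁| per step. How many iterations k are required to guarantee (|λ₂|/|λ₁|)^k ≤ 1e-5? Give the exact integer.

45

|λ₂/λ₁| = 6.27/8.11 = 0.77312
Need k ≥ ln(1e-5) / ln(0.77312) = -11.5129 / -0.2573 ≈ 44.741
Smallest integer k satisfying the bound: 45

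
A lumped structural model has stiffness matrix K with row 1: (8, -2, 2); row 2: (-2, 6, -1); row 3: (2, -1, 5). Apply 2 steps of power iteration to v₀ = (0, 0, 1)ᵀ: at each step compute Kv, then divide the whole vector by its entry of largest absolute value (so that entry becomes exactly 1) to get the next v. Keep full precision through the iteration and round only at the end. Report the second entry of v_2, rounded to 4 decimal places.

-0.5000

Kv0 = (2.00000, -1.00000, 5.00000); divide by 5.00000 → v1 = (0.40000, -0.20000, 1.00000)
Kv1 = (5.60000, -3.00000, 6.00000); divide by 6.00000 → v2 = (0.93333, -0.50000, 1.00000)
Requested entry of v2: -15/30 = -0.5000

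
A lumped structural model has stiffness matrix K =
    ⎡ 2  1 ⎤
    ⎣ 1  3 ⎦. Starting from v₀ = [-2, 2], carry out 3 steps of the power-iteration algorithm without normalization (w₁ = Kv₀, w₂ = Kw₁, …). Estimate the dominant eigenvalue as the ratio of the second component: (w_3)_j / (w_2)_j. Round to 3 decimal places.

λ ≈ 3.000

w1 = Kv₀ = (2·(-2) + 1·2; 1·(-2) + 3·2) = (-2, 4)
w2 = Kw1 = (2·(-2) + 1·4; 1·(-2) + 3·4) = (0, 10)
w3 = Kw2 = (10, 30)
Ratio at component: 30 / 10 = 3.000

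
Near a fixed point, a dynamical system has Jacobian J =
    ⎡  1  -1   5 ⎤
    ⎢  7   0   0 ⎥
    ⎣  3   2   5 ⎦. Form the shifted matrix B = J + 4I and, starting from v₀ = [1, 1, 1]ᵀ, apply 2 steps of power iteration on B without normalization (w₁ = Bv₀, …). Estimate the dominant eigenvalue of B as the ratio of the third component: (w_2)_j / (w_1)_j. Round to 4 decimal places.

B = J + 4I has rows (5, -1, 5); (7, 4, 0); (3, 2, 9)
w1 = Bv₀ = (5·1 + (-1)·1 + 5·1; 7·1 + 4·1 + 0·1; 3·1 + 2·1 + 9·1) = (9, 11, 14)
w2 = Bw1 = (5·9 + (-1)·11 + 5·14; 7·9 + 4·11 + 0·14; 3·9 + 2·11 + 9·14) = (104, 107, 175)
Ratio: 175/14 = 12.5000

12.5000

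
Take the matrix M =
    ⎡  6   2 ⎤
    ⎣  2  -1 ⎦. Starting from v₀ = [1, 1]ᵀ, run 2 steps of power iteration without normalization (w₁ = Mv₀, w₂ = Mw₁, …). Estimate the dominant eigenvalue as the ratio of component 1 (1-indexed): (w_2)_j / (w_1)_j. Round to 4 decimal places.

w1 = Mv₀ = (6·1 + 2·1; 2·1 + (-1)·1) = (8, 1)
w2 = Mw1 = (6·8 + 2·1; 2·8 + (-1)·1) = (50, 15)
Ratio at component: 50 / 8 = 6.2500

6.2500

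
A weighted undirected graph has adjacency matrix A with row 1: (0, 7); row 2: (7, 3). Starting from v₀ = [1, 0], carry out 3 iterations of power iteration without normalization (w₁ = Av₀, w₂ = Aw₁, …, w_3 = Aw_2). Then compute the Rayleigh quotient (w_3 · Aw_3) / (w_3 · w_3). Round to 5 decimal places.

w1 = Av₀ = (0·1 + 7·0; 7·1 + 3·0) = (0, 7)
w2 = Aw1 = (0·0 + 7·7; 7·0 + 3·7) = (49, 21)
w3 = Aw2 = (147, 406)
Aw3 = (2842, 2247)
w3·Aw3 = 147·2842 + 406·2247 = 1330056; w3·w3 = 147·147 + 406·406 = 186445
λ ≈ 1330056/186445 = 7.13377

7.13377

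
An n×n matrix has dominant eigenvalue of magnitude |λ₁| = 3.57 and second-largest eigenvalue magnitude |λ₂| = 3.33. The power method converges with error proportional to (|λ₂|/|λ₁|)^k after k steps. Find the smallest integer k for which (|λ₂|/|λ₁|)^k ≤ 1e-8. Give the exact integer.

|λ₂/λ₁| = 3.33/3.57 = 0.93277
Need k ≥ ln(1e-8) / ln(0.93277) = -18.4207 / -0.0696 ≈ 264.690
Smallest integer k satisfying the bound: 265

265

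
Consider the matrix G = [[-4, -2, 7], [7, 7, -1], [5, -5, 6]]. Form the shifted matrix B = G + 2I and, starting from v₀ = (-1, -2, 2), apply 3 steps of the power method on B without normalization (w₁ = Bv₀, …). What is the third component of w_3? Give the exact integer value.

B = G + 2I has rows (-2, -2, 7); (7, 9, -1); (5, -5, 8)
w1 = Bv₀ = ((-2)·(-1) + (-2)·(-2) + 7·2; 7·(-1) + 9·(-2) + (-1)·2; 5·(-1) + (-5)·(-2) + 8·2) = (20, -27, 21)
w2 = Bw1 = ((-2)·20 + (-2)·(-27) + 7·21; 7·20 + 9·(-27) + (-1)·21; 5·20 + (-5)·(-27) + 8·21) = (161, -124, 403)
w3 = Bw2 = (2747, -392, 4649)
Requested component of w3: 4649

4649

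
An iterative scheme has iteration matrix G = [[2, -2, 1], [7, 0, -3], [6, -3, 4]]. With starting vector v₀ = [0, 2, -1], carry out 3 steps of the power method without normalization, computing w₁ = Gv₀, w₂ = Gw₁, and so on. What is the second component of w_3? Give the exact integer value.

w1 = Gv₀ = (2·0 + (-2)·2 + 1·(-1); 7·0 + 0·2 + (-3)·(-1); 6·0 + (-3)·2 + 4·(-1)) = (-5, 3, -10)
w2 = Gw1 = (2·(-5) + (-2)·3 + 1·(-10); 7·(-5) + 0·3 + (-3)·(-10); 6·(-5) + (-3)·3 + 4·(-10)) = (-26, -5, -79)
w3 = Gw2 = (-121, 55, -457)
The requested component of w3 is 55.

55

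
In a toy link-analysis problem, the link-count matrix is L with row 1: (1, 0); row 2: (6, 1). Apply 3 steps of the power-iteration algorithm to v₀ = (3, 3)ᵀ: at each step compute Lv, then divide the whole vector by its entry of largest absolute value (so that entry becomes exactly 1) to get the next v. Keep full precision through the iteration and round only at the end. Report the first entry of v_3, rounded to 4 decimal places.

Lv0 = (3.00000, 21.00000); divide by 21.00000 → v1 = (0.14286, 1.00000)
Lv1 = (0.14286, 1.85714); divide by 1.85714 → v2 = (0.07692, 1.00000)
Lv2 = (0.07692, 1.46154); divide by 1.46154 → v3 = (0.05263, 1.00000)
Requested entry of v3: 3/57 = 0.0526

0.0526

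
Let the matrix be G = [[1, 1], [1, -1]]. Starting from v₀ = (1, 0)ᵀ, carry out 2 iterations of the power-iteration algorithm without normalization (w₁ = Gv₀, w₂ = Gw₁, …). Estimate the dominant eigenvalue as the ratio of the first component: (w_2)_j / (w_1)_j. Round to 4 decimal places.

w1 = Gv₀ = (1·1 + 1·0; 1·1 + (-1)·0) = (1, 1)
w2 = Gw1 = (1·1 + 1·1; 1·1 + (-1)·1) = (2, 0)
Ratio at component: 2 / 1 = 2.0000

2.0000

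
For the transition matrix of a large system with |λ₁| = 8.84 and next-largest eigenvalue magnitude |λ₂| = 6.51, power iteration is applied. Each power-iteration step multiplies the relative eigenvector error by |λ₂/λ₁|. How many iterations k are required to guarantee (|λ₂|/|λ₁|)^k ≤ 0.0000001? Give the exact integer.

|λ₂/λ₁| = 6.51/8.84 = 0.73643
Need k ≥ ln(0.0000001) / ln(0.73643) = -16.1181 / -0.3059 ≈ 52.683
Smallest integer k satisfying the bound: 53

53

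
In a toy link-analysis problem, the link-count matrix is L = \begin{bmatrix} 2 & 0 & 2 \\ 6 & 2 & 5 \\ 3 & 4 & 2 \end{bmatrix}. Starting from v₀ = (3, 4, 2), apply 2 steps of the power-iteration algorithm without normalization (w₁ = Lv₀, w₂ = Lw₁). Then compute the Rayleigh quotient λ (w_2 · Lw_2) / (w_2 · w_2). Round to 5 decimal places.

7.84389

w1 = Lv₀ = (2·3 + 0·4 + 2·2; 6·3 + 2·4 + 5·2; 3·3 + 4·4 + 2·2) = (10, 36, 29)
w2 = Lw1 = (2·10 + 0·36 + 2·29; 6·10 + 2·36 + 5·29; 3·10 + 4·36 + 2·29) = (78, 277, 232)
Lw2 = (620, 2182, 1806)
w2·Lw2 = 78·620 + 277·2182 + 232·1806 = 1071766; w2·w2 = 78·78 + 277·277 + 232·232 = 136637
λ ≈ 1071766/136637 = 7.84389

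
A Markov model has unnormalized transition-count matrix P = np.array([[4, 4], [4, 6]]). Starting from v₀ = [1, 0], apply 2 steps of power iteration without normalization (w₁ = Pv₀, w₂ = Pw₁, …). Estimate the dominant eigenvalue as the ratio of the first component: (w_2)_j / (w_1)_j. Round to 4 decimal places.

w1 = Pv₀ = (4, 4)
w2 = Pw1 = (32, 40)
Ratio at component: 32 / 4 = 8.0000

8.0000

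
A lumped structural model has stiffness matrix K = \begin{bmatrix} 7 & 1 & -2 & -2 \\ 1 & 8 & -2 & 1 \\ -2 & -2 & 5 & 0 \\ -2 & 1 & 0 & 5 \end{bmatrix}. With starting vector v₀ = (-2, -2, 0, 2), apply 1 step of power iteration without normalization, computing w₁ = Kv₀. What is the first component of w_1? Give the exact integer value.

-20

w1 = Kv₀ = (7·(-2) + 1·(-2) + (-2)·0 + (-2)·2; 1·(-2) + 8·(-2) + (-2)·0 + 1·2; (-2)·(-2) + (-2)·(-2) + 5·0 + 0·2; (-2)·(-2) + 1·(-2) + 0·0 + 5·2) = (-20, -16, 8, 12)
The requested component of w1 is -20.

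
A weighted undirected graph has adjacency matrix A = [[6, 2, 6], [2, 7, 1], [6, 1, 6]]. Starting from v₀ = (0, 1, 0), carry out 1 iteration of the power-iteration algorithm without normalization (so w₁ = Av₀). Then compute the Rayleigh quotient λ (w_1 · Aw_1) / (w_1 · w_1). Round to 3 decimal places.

λ ≈ 8.648

w1 = Av₀ = (6·0 + 2·1 + 6·0; 2·0 + 7·1 + 1·0; 6·0 + 1·1 + 6·0) = (2, 7, 1)
Aw1 = (32, 54, 25)
w1·Aw1 = 2·32 + 7·54 + 1·25 = 467; w1·w1 = 2·2 + 7·7 + 1·1 = 54
λ ≈ 467/54 = 8.648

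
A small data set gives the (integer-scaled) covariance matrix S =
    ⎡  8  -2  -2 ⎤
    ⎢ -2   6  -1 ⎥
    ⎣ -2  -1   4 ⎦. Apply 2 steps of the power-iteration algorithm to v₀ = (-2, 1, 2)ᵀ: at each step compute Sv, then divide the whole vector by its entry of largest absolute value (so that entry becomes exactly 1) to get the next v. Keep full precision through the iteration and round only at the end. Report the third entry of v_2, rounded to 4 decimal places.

-0.3738

Sv0 = (-22.00000, 8.00000, 11.00000); divide by -22.00000 → v1 = (1.00000, -0.36364, -0.50000)
Sv1 = (9.72727, -3.68182, -3.63636); divide by 9.72727 → v2 = (1.00000, -0.37850, -0.37383)
Requested entry of v2: 80/-214 = -0.3738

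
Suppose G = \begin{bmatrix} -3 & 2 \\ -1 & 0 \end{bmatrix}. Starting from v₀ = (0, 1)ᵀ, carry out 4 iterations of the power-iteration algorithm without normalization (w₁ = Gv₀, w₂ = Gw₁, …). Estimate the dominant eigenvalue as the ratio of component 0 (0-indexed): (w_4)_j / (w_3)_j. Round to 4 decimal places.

w1 = Gv₀ = ((-3)·0 + 2·1; (-1)·0 + 0·1) = (2, 0)
w2 = Gw1 = ((-3)·2 + 2·0; (-1)·2 + 0·0) = (-6, -2)
w3 = Gw2 = (14, 6)
w4 = Gw3 = (-30, -14)
Ratio at component: -30 / 14 = -2.1429

-2.1429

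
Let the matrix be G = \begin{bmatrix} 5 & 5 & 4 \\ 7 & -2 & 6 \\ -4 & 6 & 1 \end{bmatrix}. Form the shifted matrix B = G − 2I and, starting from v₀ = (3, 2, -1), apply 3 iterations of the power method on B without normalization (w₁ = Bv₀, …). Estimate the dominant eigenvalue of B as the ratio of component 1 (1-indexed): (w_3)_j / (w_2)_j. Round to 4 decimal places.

B = G − 2I has rows (3, 5, 4); (7, -4, 6); (-4, 6, -1)
w1 = Bv₀ = (3·3 + 5·2 + 4·(-1); 7·3 + (-4)·2 + 6·(-1); (-4)·3 + 6·2 + (-1)·(-1)) = (15, 7, 1)
w2 = Bw1 = (3·15 + 5·7 + 4·1; 7·15 + (-4)·7 + 6·1; (-4)·15 + 6·7 + (-1)·1) = (84, 83, -19)
w3 = Bw2 = (591, 142, 181)
Ratio: 591/84 = 7.0357

7.0357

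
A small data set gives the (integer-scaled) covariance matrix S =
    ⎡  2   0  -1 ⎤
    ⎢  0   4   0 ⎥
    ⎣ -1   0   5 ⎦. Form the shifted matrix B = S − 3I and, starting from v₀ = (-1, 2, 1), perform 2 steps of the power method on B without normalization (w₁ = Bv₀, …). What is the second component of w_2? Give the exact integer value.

B = S − 3I has rows (-1, 0, -1); (0, 1, 0); (-1, 0, 2)
w1 = Bv₀ = ((-1)·(-1) + 0·2 + (-1)·1; 0·(-1) + 1·2 + 0·1; (-1)·(-1) + 0·2 + 2·1) = (0, 2, 3)
w2 = Bw1 = ((-1)·0 + 0·2 + (-1)·3; 0·0 + 1·2 + 0·3; (-1)·0 + 0·2 + 2·3) = (-3, 2, 6)
Requested component of w2: 2

2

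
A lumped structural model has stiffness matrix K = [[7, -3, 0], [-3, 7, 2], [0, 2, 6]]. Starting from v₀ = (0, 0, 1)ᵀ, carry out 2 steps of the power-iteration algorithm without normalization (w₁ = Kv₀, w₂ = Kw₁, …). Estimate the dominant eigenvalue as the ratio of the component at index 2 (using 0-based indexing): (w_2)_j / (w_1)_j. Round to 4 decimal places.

w1 = Kv₀ = (7·0 + (-3)·0 + 0·1; (-3)·0 + 7·0 + 2·1; 0·0 + 2·0 + 6·1) = (0, 2, 6)
w2 = Kw1 = (7·0 + (-3)·2 + 0·6; (-3)·0 + 7·2 + 2·6; 0·0 + 2·2 + 6·6) = (-6, 26, 40)
Ratio at component: 40 / 6 = 6.6667

6.6667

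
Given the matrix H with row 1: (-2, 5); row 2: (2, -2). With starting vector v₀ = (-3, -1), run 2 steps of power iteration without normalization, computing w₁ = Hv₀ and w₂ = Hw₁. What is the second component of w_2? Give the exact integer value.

10

w1 = Hv₀ = ((-2)·(-3) + 5·(-1); 2·(-3) + (-2)·(-1)) = (1, -4)
w2 = Hw1 = ((-2)·1 + 5·(-4); 2·1 + (-2)·(-4)) = (-22, 10)
The requested component of w2 is 10.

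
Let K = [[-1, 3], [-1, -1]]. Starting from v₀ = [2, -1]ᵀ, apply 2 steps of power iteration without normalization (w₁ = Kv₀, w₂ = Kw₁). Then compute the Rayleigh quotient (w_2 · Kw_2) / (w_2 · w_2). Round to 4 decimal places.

w1 = Kv₀ = (-5, -1)
w2 = Kw1 = (2, 6)
Kw2 = (16, -8)
w2·Kw2 = 2·16 + 6·(-8) = -16; w2·w2 = 2·2 + 6·6 = 40
λ ≈ -16/40 = -0.4000

-0.4000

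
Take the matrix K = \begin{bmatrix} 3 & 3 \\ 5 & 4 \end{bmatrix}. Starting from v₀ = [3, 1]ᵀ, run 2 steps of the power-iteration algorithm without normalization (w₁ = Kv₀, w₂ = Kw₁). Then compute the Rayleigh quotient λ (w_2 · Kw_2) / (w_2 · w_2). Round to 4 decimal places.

w1 = Kv₀ = (3·3 + 3·1; 5·3 + 4·1) = (12, 19)
w2 = Kw1 = (3·12 + 3·19; 5·12 + 4·19) = (93, 136)
Kw2 = (687, 1009)
w2·Kw2 = 93·687 + 136·1009 = 201115; w2·w2 = 93·93 + 136·136 = 27145
λ ≈ 201115/27145 = 7.4089

λ ≈ 7.4089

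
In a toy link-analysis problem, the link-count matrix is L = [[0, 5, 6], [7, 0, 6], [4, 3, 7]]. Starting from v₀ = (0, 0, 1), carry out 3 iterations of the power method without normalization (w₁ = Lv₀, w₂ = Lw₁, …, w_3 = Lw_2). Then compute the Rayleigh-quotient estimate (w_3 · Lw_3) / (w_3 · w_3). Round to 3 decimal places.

12.967

w1 = Lv₀ = (0·0 + 5·0 + 6·1; 7·0 + 0·0 + 6·1; 4·0 + 3·0 + 7·1) = (6, 6, 7)
w2 = Lw1 = (0·6 + 5·6 + 6·7; 7·6 + 0·6 + 6·7; 4·6 + 3·6 + 7·7) = (72, 84, 91)
w3 = Lw2 = (966, 1050, 1177)
Lw3 = (12312, 13824, 15253)
w3·Lw3 = 966·12312 + 1050·13824 + 1177·15253 = 44361373; w3·w3 = 966·966 + 1050·1050 + 1177·1177 = 3420985
λ ≈ 44361373/3420985 = 12.967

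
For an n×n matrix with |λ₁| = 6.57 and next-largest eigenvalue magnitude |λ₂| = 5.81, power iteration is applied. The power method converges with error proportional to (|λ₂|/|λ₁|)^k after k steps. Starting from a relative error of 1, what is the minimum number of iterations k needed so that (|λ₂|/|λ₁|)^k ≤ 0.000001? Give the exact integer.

113

|λ₂/λ₁| = 5.81/6.57 = 0.88432
Need k ≥ ln(0.000001) / ln(0.88432) = -13.8155 / -0.1229 ≈ 112.382
Smallest integer k satisfying the bound: 113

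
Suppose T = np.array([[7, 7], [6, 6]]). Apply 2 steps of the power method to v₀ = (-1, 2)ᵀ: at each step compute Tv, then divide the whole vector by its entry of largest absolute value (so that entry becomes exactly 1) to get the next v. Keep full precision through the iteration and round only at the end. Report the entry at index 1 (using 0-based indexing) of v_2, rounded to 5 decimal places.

Tv0 = (7.000000, 6.000000); divide by 7.000000 → v1 = (1.000000, 0.857143)
Tv1 = (13.000000, 11.142857); divide by 13.000000 → v2 = (1.000000, 0.857143)
Requested entry of v2: 78/91 = 0.85714

0.85714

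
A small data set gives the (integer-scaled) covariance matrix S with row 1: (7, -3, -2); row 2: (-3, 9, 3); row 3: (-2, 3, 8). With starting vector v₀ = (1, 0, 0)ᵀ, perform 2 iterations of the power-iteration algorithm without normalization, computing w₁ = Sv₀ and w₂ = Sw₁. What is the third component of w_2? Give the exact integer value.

-39

w1 = Sv₀ = (7, -3, -2)
w2 = Sw1 = (62, -54, -39)
The requested component of w2 is -39.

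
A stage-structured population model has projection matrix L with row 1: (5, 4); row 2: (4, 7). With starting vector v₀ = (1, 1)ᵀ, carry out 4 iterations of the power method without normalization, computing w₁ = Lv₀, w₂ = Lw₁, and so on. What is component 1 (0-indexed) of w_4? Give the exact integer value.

11617

w1 = Lv₀ = (9, 11)
w2 = Lw1 = (89, 113)
w3 = Lw2 = (897, 1147)
w4 = Lw3 = (9073, 11617)
The requested component of w4 is 11617.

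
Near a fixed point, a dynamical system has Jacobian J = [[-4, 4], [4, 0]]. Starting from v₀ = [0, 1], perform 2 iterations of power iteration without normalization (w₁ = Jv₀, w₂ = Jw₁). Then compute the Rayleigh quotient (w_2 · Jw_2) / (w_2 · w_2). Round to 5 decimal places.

w1 = Jv₀ = ((-4)·0 + 4·1; 4·0 + 0·1) = (4, 0)
w2 = Jw1 = ((-4)·4 + 4·0; 4·4 + 0·0) = (-16, 16)
Jw2 = (128, -64)
w2·Jw2 = (-16)·128 + 16·(-64) = -3072; w2·w2 = (-16)·(-16) + 16·16 = 512
λ ≈ -3072/512 = -6.00000

-6.00000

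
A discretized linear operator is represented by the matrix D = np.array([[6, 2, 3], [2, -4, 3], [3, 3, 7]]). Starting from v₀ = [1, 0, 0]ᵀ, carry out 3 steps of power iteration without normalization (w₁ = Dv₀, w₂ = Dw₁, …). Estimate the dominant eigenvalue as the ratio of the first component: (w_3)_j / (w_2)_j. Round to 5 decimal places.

w1 = Dv₀ = (6, 2, 3)
w2 = Dw1 = (49, 13, 45)
w3 = Dw2 = (455, 181, 501)
Ratio at component: 455 / 49 = 9.28571

λ ≈ 9.28571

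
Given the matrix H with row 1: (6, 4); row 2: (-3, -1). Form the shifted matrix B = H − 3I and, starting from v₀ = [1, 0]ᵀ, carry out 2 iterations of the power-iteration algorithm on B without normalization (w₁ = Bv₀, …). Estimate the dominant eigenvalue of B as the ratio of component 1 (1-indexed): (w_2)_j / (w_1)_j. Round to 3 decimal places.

B = H − 3I has rows (3, 4); (-3, -4)
w1 = Bv₀ = (3, -3)
w2 = Bw1 = (-3, 3)
Ratio: -3/3 = -1.000

μ ≈ -1.000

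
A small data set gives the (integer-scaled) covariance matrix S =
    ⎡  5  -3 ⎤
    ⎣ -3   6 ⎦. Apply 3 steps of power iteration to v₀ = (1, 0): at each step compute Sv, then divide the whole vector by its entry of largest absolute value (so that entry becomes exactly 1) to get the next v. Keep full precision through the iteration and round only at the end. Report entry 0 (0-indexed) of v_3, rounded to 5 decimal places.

-0.89667

Sv0 = (5.000000, -3.000000); divide by 5.000000 → v1 = (1.000000, -0.600000)
Sv1 = (6.800000, -6.600000); divide by 6.800000 → v2 = (1.000000, -0.970588)
Sv2 = (7.911765, -8.823529); divide by -8.823529 → v3 = (-0.896667, 1.000000)
Requested entry of v3: 269/-300 = -0.89667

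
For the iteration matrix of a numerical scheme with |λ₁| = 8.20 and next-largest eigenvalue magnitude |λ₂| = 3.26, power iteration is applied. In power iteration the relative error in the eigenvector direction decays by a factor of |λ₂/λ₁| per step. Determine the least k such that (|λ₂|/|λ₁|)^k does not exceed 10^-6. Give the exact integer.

|λ₂/λ₁| = 3.26/8.20 = 0.39756
Need k ≥ ln(10^-6) / ln(0.39756) = -13.8155 / -0.9224 ≈ 14.978
Smallest integer k satisfying the bound: 15

15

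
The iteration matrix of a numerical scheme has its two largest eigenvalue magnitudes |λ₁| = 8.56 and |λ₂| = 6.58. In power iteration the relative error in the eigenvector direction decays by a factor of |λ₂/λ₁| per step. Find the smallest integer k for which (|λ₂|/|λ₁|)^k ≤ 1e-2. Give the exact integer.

|λ₂/λ₁| = 6.58/8.56 = 0.76869
Need k ≥ ln(1e-2) / ln(0.76869) = -4.6052 / -0.2631 ≈ 17.506
Smallest integer k satisfying the bound: 18

18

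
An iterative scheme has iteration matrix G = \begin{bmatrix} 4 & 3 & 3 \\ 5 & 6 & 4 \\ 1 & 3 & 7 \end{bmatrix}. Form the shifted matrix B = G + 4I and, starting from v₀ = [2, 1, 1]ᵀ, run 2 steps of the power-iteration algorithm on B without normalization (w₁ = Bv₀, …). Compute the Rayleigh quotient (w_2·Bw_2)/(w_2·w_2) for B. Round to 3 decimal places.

B = G + 4I has rows (8, 3, 3); (5, 10, 4); (1, 3, 11)
w1 = Bv₀ = (8·2 + 3·1 + 3·1; 5·2 + 10·1 + 4·1; 1·2 + 3·1 + 11·1) = (22, 24, 16)
w2 = Bw1 = (8·22 + 3·24 + 3·16; 5·22 + 10·24 + 4·16; 1·22 + 3·24 + 11·16) = (296, 414, 270)
Bw2 = (4420, 6700, 4508)
w2·Bw2 = 5299280; w2·w2 = 331912; μ ≈ 5299280/331912 = 15.966

μ ≈ 15.966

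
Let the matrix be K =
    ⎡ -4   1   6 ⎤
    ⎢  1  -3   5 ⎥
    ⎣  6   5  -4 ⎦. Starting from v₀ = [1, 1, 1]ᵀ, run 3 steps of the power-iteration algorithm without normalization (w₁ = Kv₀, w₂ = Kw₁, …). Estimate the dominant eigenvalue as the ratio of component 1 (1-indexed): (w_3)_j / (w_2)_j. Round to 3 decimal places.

-2.212

w1 = Kv₀ = ((-4)·1 + 1·1 + 6·1; 1·1 + (-3)·1 + 5·1; 6·1 + 5·1 + (-4)·1) = (3, 3, 7)
w2 = Kw1 = ((-4)·3 + 1·3 + 6·7; 1·3 + (-3)·3 + 5·7; 6·3 + 5·3 + (-4)·7) = (33, 29, 5)
w3 = Kw2 = (-73, -29, 323)
Ratio at component: -73 / 33 = -2.212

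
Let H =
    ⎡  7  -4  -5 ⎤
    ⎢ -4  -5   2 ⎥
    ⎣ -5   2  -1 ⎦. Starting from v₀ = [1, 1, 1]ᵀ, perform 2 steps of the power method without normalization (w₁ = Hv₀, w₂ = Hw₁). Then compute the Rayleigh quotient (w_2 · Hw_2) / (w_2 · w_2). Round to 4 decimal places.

w1 = Hv₀ = (-2, -7, -4)
w2 = Hw1 = (34, 35, 0)
Hw2 = (98, -311, -100)
w2·Hw2 = 34·98 + 35·(-311) + 0·(-100) = -7553; w2·w2 = 34·34 + 35·35 + 0·0 = 2381
λ ≈ -7553/2381 = -3.1722

-3.1722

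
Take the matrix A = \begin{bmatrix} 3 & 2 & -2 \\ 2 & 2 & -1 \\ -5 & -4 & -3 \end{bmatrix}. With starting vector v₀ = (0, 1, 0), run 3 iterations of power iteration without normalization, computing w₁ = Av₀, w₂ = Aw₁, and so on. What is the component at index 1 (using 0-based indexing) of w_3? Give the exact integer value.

w1 = Av₀ = (3·0 + 2·1 + (-2)·0; 2·0 + 2·1 + (-1)·0; (-5)·0 + (-4)·1 + (-3)·0) = (2, 2, -4)
w2 = Aw1 = (3·2 + 2·2 + (-2)·(-4); 2·2 + 2·2 + (-1)·(-4); (-5)·2 + (-4)·2 + (-3)·(-4)) = (18, 12, -6)
w3 = Aw2 = (90, 66, -120)
The requested component of w3 is 66.

66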